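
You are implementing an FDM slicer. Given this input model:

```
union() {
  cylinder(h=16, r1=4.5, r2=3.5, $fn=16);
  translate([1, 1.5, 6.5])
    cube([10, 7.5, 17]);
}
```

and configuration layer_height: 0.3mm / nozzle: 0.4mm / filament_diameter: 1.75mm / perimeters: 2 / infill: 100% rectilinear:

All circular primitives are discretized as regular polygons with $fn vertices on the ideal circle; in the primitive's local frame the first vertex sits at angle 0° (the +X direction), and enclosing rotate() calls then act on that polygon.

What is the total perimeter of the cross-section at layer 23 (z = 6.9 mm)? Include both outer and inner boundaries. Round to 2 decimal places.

At z = 6.9 mm: the cone contributes a regular 16-gon of circumradius 4.069 (interpolated between r1=4.5 and r2=3.5 at t=0.431) (perimeter = 2·16·4.069·sin(180°/16) = 25.40 mm); the 10×7.5 cube at (1, 1.5) contributes its full rectangle (perimeter 35.00 mm); Merging all regions: the regions partially overlap (shared area 4.32 mm²), so the edge portions inside another operand are dropped and the merged outline is re-measured after clipping — boundary = 51.46 mm. Overall, the cross-section is a single solid region. Total boundary length (outer) = 51.46 mm.

51.46 mm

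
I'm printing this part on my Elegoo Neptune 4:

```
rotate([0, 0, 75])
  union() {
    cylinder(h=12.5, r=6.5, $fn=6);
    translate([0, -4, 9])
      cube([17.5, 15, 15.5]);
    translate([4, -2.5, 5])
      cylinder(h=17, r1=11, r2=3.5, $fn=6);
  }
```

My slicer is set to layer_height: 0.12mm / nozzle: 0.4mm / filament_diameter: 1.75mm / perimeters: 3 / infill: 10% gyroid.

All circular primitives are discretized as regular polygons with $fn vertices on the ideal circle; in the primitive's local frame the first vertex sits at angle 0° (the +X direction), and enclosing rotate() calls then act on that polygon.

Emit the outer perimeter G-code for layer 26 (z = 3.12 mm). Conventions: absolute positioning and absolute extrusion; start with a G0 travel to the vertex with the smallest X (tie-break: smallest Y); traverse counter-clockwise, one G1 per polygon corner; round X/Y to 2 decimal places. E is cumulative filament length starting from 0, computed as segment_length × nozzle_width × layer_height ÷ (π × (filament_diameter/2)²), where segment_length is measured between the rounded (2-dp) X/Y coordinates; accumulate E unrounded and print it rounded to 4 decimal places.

G0 X-6.28 Y-1.68 Z3.12
G1 X-1.68 Y-6.28 E0.1298
G1 X4.60 Y-4.60 E0.2596
G1 X6.28 Y1.68 E0.3893
G1 X1.68 Y6.28 E0.5191
G1 X-4.60 Y4.60 E0.6488
G1 X-6.28 Y-1.68 E0.7786

At z = 3.12 mm: the r=6.5 cylinder gives a regular 6-gon of circumradius 6.5 (constant along its height); the cube at (0, -4) is not intersected at this z (z outside [9, 24.5]); the cone at (4, -2.5) is not intersected at this z (z outside [5, 22]); Combining (union): only the r=6.5 cylinder is present, so the union is just that shape — 1 connected region; (rotated 75° about Z; rotation is an isometry so areas/perimeters/island counts are preserved). The outline is a single polygon with 6 vertices. Extrusion per mm of travel: 0.4 × 0.12 / (π × 0.875²) = 0.019956. Accumulating E over each segment gives final E = 0.7786.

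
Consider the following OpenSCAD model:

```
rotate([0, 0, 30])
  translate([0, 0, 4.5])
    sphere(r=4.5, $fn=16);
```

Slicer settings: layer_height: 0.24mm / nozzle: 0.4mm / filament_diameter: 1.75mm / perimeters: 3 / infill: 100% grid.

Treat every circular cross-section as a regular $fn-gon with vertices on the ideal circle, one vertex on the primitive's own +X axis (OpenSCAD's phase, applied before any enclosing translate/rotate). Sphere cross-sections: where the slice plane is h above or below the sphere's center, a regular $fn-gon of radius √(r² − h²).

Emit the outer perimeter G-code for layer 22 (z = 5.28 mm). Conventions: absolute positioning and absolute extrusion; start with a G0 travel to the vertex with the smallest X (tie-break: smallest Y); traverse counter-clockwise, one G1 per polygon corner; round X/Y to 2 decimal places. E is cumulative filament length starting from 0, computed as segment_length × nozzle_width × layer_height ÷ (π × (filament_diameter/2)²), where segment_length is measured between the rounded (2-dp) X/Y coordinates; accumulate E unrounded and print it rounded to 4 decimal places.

G0 X-4.39 Y-0.58 Z5.28
G1 X-3.84 Y-2.22 E0.0690
G1 X-2.70 Y-3.52 E0.1380
G1 X-1.15 Y-4.28 E0.2069
G1 X0.58 Y-4.39 E0.2761
G1 X2.22 Y-3.84 E0.3452
G1 X3.52 Y-2.70 E0.4142
G1 X4.28 Y-1.15 E0.4831
G1 X4.39 Y0.58 E0.5523
G1 X3.84 Y2.22 E0.6213
G1 X2.70 Y3.52 E0.6903
G1 X1.15 Y4.28 E0.7592
G1 X-0.58 Y4.39 E0.8284
G1 X-2.22 Y3.84 E0.8974
G1 X-3.52 Y2.70 E0.9665
G1 X-4.28 Y1.15 E1.0354
G1 X-4.39 Y-0.58 E1.1045

At z = 5.28 mm: the r=4.5 sphere slices to a regular 16-gon of circumradius 4.432 (√(r²−h²) with h=0.78 from center); (rotated 30° about Z; rotation is an isometry so areas/perimeters/island counts are preserved). The outline is a single polygon with 16 vertices. Extrusion per mm of travel: 0.4 × 0.24 / (π × 0.875²) = 0.039912. Accumulating E over each segment gives final E = 1.1045.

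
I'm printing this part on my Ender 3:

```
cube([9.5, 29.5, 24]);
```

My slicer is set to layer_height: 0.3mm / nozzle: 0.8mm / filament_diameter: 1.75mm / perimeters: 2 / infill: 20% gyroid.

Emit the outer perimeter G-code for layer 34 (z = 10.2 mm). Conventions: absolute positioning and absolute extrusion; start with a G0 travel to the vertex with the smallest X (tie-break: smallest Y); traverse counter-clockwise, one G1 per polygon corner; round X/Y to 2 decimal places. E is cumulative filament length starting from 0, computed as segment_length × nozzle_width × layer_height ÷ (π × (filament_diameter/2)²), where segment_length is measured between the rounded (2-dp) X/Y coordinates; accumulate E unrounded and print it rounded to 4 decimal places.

G0 X0.00 Y0.00 Z10.20
G1 X9.50 Y0.00 E0.9479
G1 X9.50 Y29.50 E3.8914
G1 X0.00 Y29.50 E4.8393
G1 X0.00 Y0.00 E7.7829

At z = 10.2 mm: the cube (footprint 9.5×29.5) is included at this height. The outline is a single polygon with 4 vertices. Extrusion per mm of travel: 0.8 × 0.3 / (π × 0.875²) = 0.099780. Accumulating E over each segment gives final E = 7.7829.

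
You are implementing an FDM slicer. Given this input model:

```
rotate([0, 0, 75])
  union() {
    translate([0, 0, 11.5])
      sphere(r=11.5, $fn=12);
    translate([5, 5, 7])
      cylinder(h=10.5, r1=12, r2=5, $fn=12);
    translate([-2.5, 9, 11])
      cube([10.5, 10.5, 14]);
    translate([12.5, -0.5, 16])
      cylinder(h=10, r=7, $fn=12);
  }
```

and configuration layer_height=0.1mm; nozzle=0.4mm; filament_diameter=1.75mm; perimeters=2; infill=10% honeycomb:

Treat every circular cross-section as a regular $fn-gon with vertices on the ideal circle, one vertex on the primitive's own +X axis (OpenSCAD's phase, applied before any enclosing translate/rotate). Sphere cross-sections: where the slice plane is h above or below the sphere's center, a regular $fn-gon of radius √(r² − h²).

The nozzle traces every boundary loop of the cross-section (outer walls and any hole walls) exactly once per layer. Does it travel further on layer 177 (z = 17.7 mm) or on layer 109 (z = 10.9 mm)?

layer 177 (z = 17.7 mm)

Layer 177 (z = 17.7): the r=11.5 sphere contributes a regular 12-gon of circumradius √(11.5²−6.2²) = 9.686 (perimeter = 2·12·9.686·sin(180°/12) = 60.16 mm); the cone at (5, 5) is not intersected at this z (z outside [7, 17.5]); the 10.5×10.5 cube at (-2.5, 9) contributes its full rectangle (perimeter 42.00 mm); the r=7 cylinder at (12.5, -0.5) contributes a regular 12-gon of circumradius 7 (perimeter = 2·12·7.000·sin(180°/12) = 43.48 mm); Combining (union): the regions partially overlap (shared area 28.46 mm²), so the edge portions inside another operand are dropped and the merged outline is re-measured after clipping — boundary = 112.54 mm; (rotated 75° about Z; rotation is an isometry so areas/perimeters/island counts are preserved). So its perimeter = 112.54 mm. Layer 109 (z = 10.9): the sphere: section is a regular 12-gon, circumradius = √(r²−h²) = √(11.5²−0.6²) = 11.484 (perimeter = 2·12·11.484·sin(180°/12) = 71.34 mm); the cone at (5, 5): at t=0.371 of its height the radius interpolates to r₁+(r₂−r₁)t = 9.400, giving a regular 12-gon of that circumradius (perimeter = 2·12·9.400·sin(180°/12) = 58.39 mm); the cube at (-2.5, 9) is not intersected at this z (z outside [11, 25]); the cylinder at (12.5, -0.5) is not intersected at this z (z outside [16, 26]); Merging all regions: the regions partially overlap (shared area 182.98 mm²), so the edge portions inside another operand are dropped and the merged outline is re-measured after clipping — boundary = 80.08 mm; (rotated 75° about Z; rotation is an isometry so areas/perimeters/island counts are preserved). So its perimeter = 80.08 mm. Layer 177 is larger (112.54 vs 80.08 mm).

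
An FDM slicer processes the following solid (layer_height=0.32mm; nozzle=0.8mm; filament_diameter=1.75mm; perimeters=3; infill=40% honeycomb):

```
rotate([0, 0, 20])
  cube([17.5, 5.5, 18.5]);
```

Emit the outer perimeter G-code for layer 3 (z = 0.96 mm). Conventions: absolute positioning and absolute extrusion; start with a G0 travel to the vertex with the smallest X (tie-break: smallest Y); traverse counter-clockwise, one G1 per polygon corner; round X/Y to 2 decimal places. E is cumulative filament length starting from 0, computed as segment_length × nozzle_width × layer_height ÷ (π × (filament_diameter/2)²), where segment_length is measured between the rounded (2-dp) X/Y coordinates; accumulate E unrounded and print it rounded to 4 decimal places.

At z = 0.96 mm: the cube (footprint 17.5×5.5) is included at this height; (whole slice rotated 20° about Z — lengths, areas and connectivity unchanged). The outline is a single polygon with 4 vertices. Extrusion per mm of travel: 0.8 × 0.32 / (π × 0.875²) = 0.106432. Accumulating E over each segment gives final E = 4.8942.

G0 X-1.88 Y5.17 Z0.96
G1 X0.00 Y0.00 E0.5855
G1 X16.44 Y5.99 E2.4478
G1 X14.56 Y11.15 E3.0323
G1 X-1.88 Y5.17 E4.8942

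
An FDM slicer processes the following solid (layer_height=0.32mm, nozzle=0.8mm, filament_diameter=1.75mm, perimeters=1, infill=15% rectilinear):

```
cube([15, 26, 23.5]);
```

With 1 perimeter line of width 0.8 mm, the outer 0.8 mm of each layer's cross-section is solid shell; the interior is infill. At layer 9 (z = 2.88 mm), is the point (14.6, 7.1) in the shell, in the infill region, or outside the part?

At z = 2.88 mm: the cube (footprint 15×26) is included at this height. Overall, the cross-section is a single solid region. The nearest boundary edge runs (15.00, 0.00)→(15.00, 26.00); distance from the point to it = 0.40 mm. The point is inside the cross-section, 0.40 mm from the nearest boundary — within the 0.8 mm shell band (1 × 0.8).

shell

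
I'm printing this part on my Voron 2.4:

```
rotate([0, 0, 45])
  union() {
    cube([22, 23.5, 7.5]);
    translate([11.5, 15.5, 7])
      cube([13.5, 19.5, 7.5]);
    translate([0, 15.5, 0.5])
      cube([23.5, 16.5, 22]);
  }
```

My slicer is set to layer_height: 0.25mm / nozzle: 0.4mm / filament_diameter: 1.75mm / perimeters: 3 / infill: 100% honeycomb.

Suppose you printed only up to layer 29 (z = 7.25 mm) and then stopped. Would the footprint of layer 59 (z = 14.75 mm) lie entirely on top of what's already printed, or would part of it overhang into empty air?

Compare the two slices. At z = 7.25: the cube is present — its section is the full 22×23.5 rectangle (area 517.00 mm²); the cube at (11.5, 15.5) is present — its section is the full 13.5×19.5 rectangle (area 263.25 mm²); the 23.5×16.5 cube at (0, 15.5) contributes its full rectangle (area 387.75 mm²); Merging all regions: the regions partially overlap — summed areas 1168.00 mm² minus the doubly-counted overlap 374.00 mm² gives 794.00 mm² — area = 794.00 mm²; (whole slice rotated 45° about Z — lengths, areas and connectivity unchanged). At z = 14.75: the cube is not intersected at this z (z outside [0, 7.5]); the cube at (11.5, 15.5) is absent (z outside [7, 14.5]); the cube at (0, 15.5) (footprint 23.5×16.5) is included at this height (area 387.75 mm²); Merging all regions: only the 23.5×16.5 cube at (0, 15.5) is present, so the union is just that shape — area = 387.75 mm²; (rotated 45° about Z; rotation is an isometry so areas/perimeters/island counts are preserved). Checking containment: the cross-section at z = 14.75 is a subset of the cross-section at z = 7.25.

entirely on top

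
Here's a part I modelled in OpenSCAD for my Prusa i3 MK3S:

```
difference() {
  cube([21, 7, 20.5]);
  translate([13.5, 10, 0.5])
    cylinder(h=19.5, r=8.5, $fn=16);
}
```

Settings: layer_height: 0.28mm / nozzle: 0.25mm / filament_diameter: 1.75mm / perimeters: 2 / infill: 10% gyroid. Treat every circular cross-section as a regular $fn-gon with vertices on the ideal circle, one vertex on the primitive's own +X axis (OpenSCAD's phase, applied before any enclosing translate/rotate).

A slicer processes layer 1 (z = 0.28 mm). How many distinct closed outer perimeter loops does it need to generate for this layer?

At z = 0.28 mm: the cube is present — its section is the full 21×7 rectangle; the cylinder at (13.5, 10) is not intersected at this z (z outside [0.5, 20]); After the difference (first − rest): none of the subtracted shapes is present at this height, so the 21×7 cube is unchanged — 1 connected region. The result has 1 disconnected region.

1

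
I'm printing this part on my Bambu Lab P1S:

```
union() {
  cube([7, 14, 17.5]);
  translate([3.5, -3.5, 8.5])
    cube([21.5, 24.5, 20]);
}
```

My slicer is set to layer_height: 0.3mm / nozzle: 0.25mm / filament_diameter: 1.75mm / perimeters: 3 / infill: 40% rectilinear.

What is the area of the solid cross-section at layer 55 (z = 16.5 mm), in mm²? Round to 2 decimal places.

At z = 16.5 mm: the 7×14 cube contributes its full rectangle (area 98.00 mm²); the cube at (3.5, -3.5) is present — its section is the full 21.5×24.5 rectangle (area 526.75 mm²); Merging all regions: the regions partially overlap — summed areas 624.75 mm² minus the doubly-counted overlap 49.00 mm² gives 575.75 mm² — area = 575.75 mm². Overall, the cross-section is a single solid region. Net area = 575.75 mm².

575.75 mm²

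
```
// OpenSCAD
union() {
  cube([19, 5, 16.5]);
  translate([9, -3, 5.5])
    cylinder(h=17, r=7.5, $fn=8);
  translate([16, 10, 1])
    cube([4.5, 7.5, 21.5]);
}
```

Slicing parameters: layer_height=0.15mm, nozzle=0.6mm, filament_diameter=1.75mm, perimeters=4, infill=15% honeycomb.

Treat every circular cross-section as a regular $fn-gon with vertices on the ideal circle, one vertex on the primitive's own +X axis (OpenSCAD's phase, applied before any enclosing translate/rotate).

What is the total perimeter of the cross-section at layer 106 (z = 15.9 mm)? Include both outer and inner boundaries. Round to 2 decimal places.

88.94 mm

At z = 15.9 mm: the cube is present — its section is the full 19×5 rectangle (perimeter 48.00 mm); the cylinder at (9, -3): section is a regular 8-gon, circumradius r=7.5 (perimeter = 2·8·7.500·sin(180°/8) = 45.92 mm); the cube at (16, 10) (footprint 4.5×7.5) is included at this height (perimeter 24.00 mm); Taking the union: the regions partially overlap (shared area 38.28 mm²), so the edge portions inside another operand are dropped and the merged outline is re-measured after clipping — boundary = 88.94 mm. Overall, the cross-section has 2 separate islands. Total boundary length (outer) = 88.94 mm.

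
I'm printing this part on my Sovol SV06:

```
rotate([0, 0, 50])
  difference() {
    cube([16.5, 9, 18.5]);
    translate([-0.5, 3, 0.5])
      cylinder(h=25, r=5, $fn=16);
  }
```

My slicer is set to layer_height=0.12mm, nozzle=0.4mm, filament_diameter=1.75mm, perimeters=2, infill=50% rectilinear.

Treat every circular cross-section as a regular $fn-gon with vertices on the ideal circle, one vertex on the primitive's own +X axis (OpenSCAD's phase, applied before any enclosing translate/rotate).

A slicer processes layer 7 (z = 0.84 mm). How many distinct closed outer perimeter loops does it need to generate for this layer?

1

At z = 0.84 mm: the cube is present — its section is the full 16.5×9 rectangle; the cylinder at (-0.5, 3): section is a regular 16-gon, circumradius r=5; After the difference (first − rest): starting from the 16.5×9 cube, the r=5 cylinder at (-0.5, 3) partially overlaps it — only the 28.99 mm² overlap (of its 76.54 mm²) is removed, clipping the outline — 1 connected region; (rotated 50° about Z; rotation is an isometry so areas/perimeters/island counts are preserved). The result has 1 disconnected region.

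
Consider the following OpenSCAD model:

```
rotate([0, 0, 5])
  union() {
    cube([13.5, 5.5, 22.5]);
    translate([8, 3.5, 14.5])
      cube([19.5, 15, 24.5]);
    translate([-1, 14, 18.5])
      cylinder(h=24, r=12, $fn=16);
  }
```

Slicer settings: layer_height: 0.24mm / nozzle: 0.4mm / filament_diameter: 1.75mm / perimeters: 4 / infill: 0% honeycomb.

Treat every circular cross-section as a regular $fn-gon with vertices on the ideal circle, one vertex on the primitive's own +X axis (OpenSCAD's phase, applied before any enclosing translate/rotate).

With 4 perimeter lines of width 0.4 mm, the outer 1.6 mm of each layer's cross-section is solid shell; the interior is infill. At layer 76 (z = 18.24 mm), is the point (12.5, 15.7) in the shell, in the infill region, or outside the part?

At z = 18.24 mm: the cube is present — its section is the full 13.5×5.5 rectangle; the cube at (8, 3.5) (footprint 19.5×15) is included at this height; the cylinder at (-1, 14) is absent (z outside [18.5, 42.5]); Combining (union): the regions partially overlap (shared area 11.00 mm²), so overlapping operands fuse into one piece — 1 connected region; (whole slice rotated 5° about Z — lengths, areas and connectivity unchanged). Overall, the cross-section is a single solid region. Undo the 5° rotation: the query point maps to (13.821, 14.551) in the un-rotated model frame. The nearest boundary edge runs (8.00, 18.50)→(27.50, 18.50); distance from the point to it = 3.95 mm. The point is inside the cross-section and 3.95 mm from the nearest boundary — more than the 1.6 mm shell width (4 × 0.4), so it's in the infill interior.

infill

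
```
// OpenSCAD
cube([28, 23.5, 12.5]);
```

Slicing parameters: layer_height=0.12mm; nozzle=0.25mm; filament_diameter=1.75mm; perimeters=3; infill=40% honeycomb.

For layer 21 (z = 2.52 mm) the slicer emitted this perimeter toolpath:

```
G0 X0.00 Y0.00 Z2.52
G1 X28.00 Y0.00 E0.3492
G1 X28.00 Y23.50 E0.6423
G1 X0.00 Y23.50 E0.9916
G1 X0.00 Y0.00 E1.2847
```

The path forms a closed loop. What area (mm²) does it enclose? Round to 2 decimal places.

Apply the shoelace formula to the sequence of (X, Y) vertices; enclosed area = 658.00 mm².

658.00 mm²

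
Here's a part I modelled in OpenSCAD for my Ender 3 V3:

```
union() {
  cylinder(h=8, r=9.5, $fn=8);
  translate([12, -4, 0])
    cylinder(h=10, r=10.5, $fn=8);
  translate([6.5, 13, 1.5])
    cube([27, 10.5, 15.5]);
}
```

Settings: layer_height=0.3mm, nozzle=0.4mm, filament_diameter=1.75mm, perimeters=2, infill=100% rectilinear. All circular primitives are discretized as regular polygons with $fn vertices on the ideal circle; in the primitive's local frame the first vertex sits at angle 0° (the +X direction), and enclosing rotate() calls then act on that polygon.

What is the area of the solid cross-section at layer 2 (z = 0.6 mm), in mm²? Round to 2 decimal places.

At z = 0.6 mm: the r=9.5 cylinder gives a regular 8-gon of circumradius 9.5 (constant along its height) (area = (8/2)·9.500²·sin(360°/8) = 255.27 mm²); the r=10.5 cylinder at (12, -4) contributes a regular 8-gon of circumradius 10.5 (area = (8/2)·10.500²·sin(360°/8) = 311.83 mm²); the cube at (6.5, 13) is absent (z outside [1.5, 17]); Merging all regions: the regions partially overlap — summed areas 567.10 mm² minus the doubly-counted overlap 61.55 mm² gives 505.55 mm² — area = 505.55 mm². Overall, the cross-section is a single solid region. Net area = 505.55 mm².

505.55 mm²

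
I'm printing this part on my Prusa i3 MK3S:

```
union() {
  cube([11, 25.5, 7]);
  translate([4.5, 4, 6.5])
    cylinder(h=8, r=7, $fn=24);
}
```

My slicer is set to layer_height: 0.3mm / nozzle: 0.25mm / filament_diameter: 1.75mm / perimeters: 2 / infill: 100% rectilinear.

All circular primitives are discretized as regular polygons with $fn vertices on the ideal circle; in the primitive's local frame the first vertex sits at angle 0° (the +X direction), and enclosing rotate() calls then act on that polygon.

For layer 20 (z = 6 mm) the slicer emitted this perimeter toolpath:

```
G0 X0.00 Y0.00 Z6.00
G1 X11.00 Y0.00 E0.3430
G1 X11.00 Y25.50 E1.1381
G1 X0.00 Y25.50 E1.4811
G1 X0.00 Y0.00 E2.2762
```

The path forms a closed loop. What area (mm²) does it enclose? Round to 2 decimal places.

280.50 mm²

Apply the shoelace formula to the sequence of (X, Y) vertices; enclosed area = 280.50 mm².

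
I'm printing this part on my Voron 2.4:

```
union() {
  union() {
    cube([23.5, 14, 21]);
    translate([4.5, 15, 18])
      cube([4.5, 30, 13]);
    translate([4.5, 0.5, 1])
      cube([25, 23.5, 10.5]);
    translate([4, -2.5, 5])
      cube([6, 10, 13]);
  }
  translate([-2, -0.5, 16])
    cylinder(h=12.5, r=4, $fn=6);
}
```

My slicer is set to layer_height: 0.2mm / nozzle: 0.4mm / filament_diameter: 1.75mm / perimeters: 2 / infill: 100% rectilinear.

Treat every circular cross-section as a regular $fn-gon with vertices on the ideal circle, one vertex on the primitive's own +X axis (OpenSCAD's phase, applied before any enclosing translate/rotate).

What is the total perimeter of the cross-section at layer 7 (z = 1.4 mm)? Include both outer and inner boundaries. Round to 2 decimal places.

107.00 mm

At z = 1.4 mm: the cube (footprint 23.5×14) is included at this height (perimeter 75.00 mm); the cube at (4.5, 15) is not intersected at this z (z outside [18, 31]); the cube at (4.5, 0.5) (footprint 25×23.5) is included at this height (perimeter 97.00 mm); the cube at (4, -2.5) is not intersected at this z (z outside [5, 18]); Taking the union: the regions partially overlap (shared area 256.50 mm²), so the edge portions inside another operand are dropped and the merged outline is re-measured after clipping — boundary = 107.00 mm; the cylinder at (-2, -0.5) is absent (z outside [16, 28.5]); Combining (union): only the result so far is present, so the union is just that shape — boundary = 107.00 mm. Overall, the cross-section is a single solid region. Total boundary length (outer) = 107.00 mm.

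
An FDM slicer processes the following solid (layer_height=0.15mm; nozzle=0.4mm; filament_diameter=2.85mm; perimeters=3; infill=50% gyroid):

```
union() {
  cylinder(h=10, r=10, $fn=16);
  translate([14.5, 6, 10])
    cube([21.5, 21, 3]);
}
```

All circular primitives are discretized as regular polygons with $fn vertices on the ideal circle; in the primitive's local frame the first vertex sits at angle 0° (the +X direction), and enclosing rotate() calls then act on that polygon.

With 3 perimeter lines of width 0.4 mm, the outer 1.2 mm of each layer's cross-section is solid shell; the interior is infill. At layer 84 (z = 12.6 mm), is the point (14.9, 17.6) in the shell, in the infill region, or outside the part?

shell

At z = 12.6 mm: the cylinder is not intersected at this z (z outside [0, 10]); the 21.5×21 cube at (14.5, 6) contributes its full rectangle; Combining (union): only the 21.5×21 cube at (14.5, 6) is present, so the union is just that shape — 1 connected region. Overall, the cross-section is a single solid region. The nearest boundary edge runs (14.50, 27.00)→(14.50, 6.00); distance from the point to it = 0.40 mm. The point is inside the cross-section, 0.40 mm from the nearest boundary — within the 1.2 mm shell band (3 × 0.4).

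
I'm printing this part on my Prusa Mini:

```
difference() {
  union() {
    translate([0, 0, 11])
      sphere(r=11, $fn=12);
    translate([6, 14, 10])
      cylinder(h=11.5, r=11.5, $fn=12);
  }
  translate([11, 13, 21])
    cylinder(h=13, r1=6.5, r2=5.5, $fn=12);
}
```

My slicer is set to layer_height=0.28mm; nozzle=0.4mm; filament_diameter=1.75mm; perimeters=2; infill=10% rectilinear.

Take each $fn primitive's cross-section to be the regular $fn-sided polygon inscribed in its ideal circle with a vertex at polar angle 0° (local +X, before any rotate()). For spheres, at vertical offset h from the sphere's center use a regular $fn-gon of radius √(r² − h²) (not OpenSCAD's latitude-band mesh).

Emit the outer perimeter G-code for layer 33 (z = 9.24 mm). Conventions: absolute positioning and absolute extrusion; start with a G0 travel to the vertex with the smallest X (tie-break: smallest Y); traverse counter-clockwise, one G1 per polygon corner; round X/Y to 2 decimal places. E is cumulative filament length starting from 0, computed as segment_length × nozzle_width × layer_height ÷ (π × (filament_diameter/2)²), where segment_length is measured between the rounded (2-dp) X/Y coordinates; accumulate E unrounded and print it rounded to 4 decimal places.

G0 X-10.86 Y0.00 Z9.24
G1 X-9.40 Y-5.43 E0.2618
G1 X-5.43 Y-9.40 E0.5233
G1 X0.00 Y-10.86 E0.7851
G1 X5.43 Y-9.40 E1.0469
G1 X9.40 Y-5.43 E1.3083
G1 X10.86 Y0.00 E1.5702
G1 X9.40 Y5.43 E1.8320
G1 X5.43 Y9.40 E2.0934
G1 X0.00 Y10.86 E2.3552
G1 X-5.43 Y9.40 E2.6171
G1 X-9.40 Y5.43 E2.8785
G1 X-10.86 Y0.00 E3.1403

At z = 9.24 mm: the r=11 sphere slices to a regular 12-gon of circumradius 10.858 (√(r²−h²) with h=1.76 from center); the cylinder at (6, 14) is not intersected at this z (z outside [10, 21.5]); Merging all regions: only the r=11 sphere is present, so the union is just that shape — 1 connected region; the cone at (11, 13) is not intersected at this z (z outside [21, 34]); Taking the first minus the rest: none of the subtracted shapes is present at this height, so the result so far is unchanged — 1 connected region. The outline is a single polygon with 12 vertices. Extrusion per mm of travel: 0.4 × 0.28 / (π × 0.875²) = 0.046564. Accumulating E over each segment gives final E = 3.1403.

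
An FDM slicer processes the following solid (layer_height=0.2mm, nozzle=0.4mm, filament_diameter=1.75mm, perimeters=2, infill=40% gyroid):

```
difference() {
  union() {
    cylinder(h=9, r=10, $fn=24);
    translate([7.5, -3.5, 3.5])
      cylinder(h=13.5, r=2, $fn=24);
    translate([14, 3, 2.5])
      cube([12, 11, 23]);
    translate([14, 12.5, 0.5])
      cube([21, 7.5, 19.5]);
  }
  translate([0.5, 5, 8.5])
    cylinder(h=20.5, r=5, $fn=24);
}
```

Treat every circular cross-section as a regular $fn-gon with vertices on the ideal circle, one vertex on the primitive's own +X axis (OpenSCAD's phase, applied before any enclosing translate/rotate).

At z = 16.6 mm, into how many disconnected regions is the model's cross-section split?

2

At z = 16.6 mm: the cylinder is not intersected at this z (z outside [0, 9]); the cylinder at (7.5, -3.5): section is a regular 24-gon, circumradius r=2; the cube at (14, 3) is present — its section is the full 12×11 rectangle; the cube at (14, 12.5) is present — its section is the full 21×7.5 rectangle; Taking the union: the regions partially overlap (shared area 18.00 mm²), so overlapping operands fuse into one piece — 2 connected regions; the r=5 cylinder at (0.5, 5) gives a regular 24-gon of circumradius 5 (constant along its height); After the difference (first − rest): starting from that combined region, the r=5 cylinder at (0.5, 5) misses the remaining region (no effect) — 2 connected regions. The result has 2 disconnected regions.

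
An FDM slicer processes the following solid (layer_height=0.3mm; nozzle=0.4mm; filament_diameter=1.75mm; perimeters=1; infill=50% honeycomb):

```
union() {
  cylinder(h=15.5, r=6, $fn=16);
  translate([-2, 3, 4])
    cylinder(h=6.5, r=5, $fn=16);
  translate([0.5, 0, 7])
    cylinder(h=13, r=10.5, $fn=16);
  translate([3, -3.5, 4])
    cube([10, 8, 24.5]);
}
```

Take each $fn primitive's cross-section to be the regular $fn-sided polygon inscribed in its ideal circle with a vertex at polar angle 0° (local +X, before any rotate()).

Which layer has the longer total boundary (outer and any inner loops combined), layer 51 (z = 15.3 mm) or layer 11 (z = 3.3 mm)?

layer 51 (z = 15.3 mm)

Layer 51 (z = 15.3): the cylinder: section is a regular 16-gon, circumradius r=6 (perimeter = 2·16·6.000·sin(180°/16) = 37.46 mm); the cylinder at (-2, 3) is absent (z outside [4, 10.5]); the r=10.5 cylinder at (0.5, 0) contributes a regular 16-gon of circumradius 10.5 (perimeter = 2·16·10.500·sin(180°/16) = 65.55 mm); the 10×8 cube at (3, -3.5) contributes its full rectangle (perimeter 36.00 mm); Combining (union): the regions partially overlap (shared area 170.93 mm²), so the edge portions inside another operand are dropped and the merged outline is re-measured after clipping — boundary = 71.12 mm. So its perimeter = 71.12 mm. Layer 11 (z = 3.3): the r=6 cylinder contributes a regular 16-gon of circumradius 6 (perimeter = 2·16·6.000·sin(180°/16) = 37.46 mm); the cylinder at (-2, 3) does not reach this height (z outside [4, 10.5]); the cylinder at (0.5, 0) does not reach this height (z outside [7, 20]); the cube at (3, -3.5) does not reach this height (z outside [4, 28.5]); Combining (union): only the r=6 cylinder is present, so the union is just that shape — boundary = 37.46 mm. So its perimeter = 37.46 mm. Layer 51 is larger (71.12 vs 37.46 mm).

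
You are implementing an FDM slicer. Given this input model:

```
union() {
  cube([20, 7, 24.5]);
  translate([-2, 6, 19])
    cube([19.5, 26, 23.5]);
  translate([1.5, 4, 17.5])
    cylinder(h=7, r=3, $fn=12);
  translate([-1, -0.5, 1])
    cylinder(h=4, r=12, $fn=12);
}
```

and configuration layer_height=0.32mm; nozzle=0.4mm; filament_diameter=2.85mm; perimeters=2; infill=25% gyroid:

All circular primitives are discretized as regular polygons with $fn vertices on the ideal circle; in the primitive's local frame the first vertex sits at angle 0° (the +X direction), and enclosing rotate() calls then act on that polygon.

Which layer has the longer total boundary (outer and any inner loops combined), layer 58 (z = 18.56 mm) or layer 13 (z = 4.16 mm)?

layer 13 (z = 4.16 mm)

Layer 58 (z = 18.56): the 20×7 cube contributes its full rectangle (perimeter 54.00 mm); the cube at (-2, 6) does not reach this height (z outside [19, 42.5]); the r=3 cylinder at (1.5, 4) gives a regular 12-gon of circumradius 3 (constant along its height) (perimeter = 2·12·3.000·sin(180°/12) = 18.63 mm); the cylinder at (-1, -0.5) is absent (z outside [1, 5]); Merging all regions: the regions partially overlap (shared area 21.90 mm²), so the edge portions inside another operand are dropped and the merged outline is re-measured after clipping — boundary = 55.02 mm. So its perimeter = 55.02 mm. Layer 13 (z = 4.16): the 20×7 cube contributes its full rectangle (perimeter 54.00 mm); the cube at (-2, 6) is absent (z outside [19, 42.5]); the cylinder at (1.5, 4) is absent (z outside [17.5, 24.5]); the r=12 cylinder at (-1, -0.5) contributes a regular 12-gon of circumradius 12 (perimeter = 2·12·12.000·sin(180°/12) = 74.54 mm); Taking the union: the regions partially overlap (shared area 68.67 mm²), so the edge portions inside another operand are dropped and the merged outline is re-measured after clipping — boundary = 94.97 mm. So its perimeter = 94.97 mm. Layer 13 is larger (94.97 vs 55.02 mm).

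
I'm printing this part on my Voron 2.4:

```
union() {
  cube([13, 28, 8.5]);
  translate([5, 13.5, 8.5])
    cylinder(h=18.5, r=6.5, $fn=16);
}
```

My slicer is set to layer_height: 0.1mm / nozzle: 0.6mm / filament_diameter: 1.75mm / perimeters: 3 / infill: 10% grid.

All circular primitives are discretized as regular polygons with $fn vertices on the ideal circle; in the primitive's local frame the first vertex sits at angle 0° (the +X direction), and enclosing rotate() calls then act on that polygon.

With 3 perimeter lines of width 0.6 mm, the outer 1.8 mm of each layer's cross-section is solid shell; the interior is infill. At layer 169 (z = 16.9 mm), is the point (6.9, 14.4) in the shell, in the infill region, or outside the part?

infill

At z = 16.9 mm: the cube does not reach this height (z outside [0, 8.5]); the r=6.5 cylinder at (5, 13.5) contributes a regular 16-gon of circumradius 6.5; Merging all regions: only the r=6.5 cylinder at (5, 13.5) is present, so the union is just that shape — 1 connected region. Overall, the cross-section is a single solid region. The nearest boundary edge runs (11.01, 15.99)→(9.60, 18.10); distance from the point to it = 4.30 mm. The point is inside the cross-section and 4.30 mm from the nearest boundary — more than the 1.8 mm shell width (3 × 0.6), so it's in the infill interior.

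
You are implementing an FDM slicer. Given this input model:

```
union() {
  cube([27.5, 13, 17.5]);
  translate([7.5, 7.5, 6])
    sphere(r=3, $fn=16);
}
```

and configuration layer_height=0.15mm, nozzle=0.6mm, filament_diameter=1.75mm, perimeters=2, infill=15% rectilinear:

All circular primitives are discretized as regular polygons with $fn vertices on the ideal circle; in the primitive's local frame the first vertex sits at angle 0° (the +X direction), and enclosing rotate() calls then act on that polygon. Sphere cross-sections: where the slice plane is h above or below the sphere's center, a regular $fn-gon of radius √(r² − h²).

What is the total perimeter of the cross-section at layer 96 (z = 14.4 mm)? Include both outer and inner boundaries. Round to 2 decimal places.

81.00 mm

At z = 14.4 mm: the cube (footprint 27.5×13) is included at this height (perimeter 81.00 mm); the sphere at (7.5, 7.5) does not reach this height (|z−center|=8.400 > r=3); Taking the union: only the 27.5×13 cube is present, so the union is just that shape — boundary = 81.00 mm. Overall, the cross-section is a single solid region. Total boundary length (outer) = 81.00 mm.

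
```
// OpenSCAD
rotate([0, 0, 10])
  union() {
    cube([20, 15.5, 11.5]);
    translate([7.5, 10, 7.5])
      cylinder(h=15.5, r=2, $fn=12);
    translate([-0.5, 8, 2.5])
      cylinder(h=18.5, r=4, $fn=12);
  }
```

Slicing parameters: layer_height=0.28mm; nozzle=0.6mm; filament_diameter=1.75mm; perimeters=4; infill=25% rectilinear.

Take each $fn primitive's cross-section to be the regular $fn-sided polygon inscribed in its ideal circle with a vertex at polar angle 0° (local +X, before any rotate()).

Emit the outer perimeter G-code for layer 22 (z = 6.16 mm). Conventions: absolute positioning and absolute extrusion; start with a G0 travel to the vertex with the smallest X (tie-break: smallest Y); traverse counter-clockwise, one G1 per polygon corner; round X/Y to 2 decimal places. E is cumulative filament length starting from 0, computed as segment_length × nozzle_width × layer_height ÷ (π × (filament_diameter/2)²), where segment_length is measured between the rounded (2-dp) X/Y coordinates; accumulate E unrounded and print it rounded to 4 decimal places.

At z = 6.16 mm: the cube (footprint 20×15.5) is included at this height; the cylinder at (7.5, 10) does not reach this height (z outside [7.5, 23]); the cylinder at (-0.5, 8): section is a regular 12-gon, circumradius r=4; Merging all regions: the regions partially overlap (shared area 20.07 mm²), so overlapping operands fuse into one piece — 1 connected region; (whole slice rotated 10° about Z — lengths, areas and connectivity unchanged). The outline is a single polygon with 13 vertices. Extrusion per mm of travel: 0.6 × 0.28 / (π × 0.875²) = 0.069846. Accumulating E over each segment gives final E = 5.3589.

G0 X-5.82 Y7.10 Z6.16
G1 X-4.95 Y5.22 E0.1447
G1 X-3.25 Y4.03 E0.2896
G1 X-1.19 Y3.85 E0.4341
G1 X-0.72 Y4.07 E0.4703
G1 X0.00 Y0.00 E0.7590
G1 X19.70 Y3.47 E2.1561
G1 X17.00 Y18.74 E3.2392
G1 X-2.69 Y15.26 E4.6358
G1 X-2.06 Y11.69 E4.8890
G1 X-2.58 Y11.73 E4.9255
G1 X-4.45 Y10.86 E5.0695
G1 X-5.64 Y9.16 E5.2145
G1 X-5.82 Y7.10 E5.3589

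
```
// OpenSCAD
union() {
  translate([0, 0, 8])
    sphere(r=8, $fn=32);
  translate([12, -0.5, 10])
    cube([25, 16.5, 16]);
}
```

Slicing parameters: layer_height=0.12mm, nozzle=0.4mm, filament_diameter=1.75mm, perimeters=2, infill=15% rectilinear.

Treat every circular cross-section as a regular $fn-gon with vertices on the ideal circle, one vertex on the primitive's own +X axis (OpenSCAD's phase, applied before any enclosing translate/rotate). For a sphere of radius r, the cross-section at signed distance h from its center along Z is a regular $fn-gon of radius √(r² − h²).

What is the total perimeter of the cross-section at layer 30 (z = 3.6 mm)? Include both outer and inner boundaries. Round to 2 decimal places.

41.91 mm

At z = 3.6 mm: the sphere: section is a regular 32-gon, circumradius = √(r²−h²) = √(8²−4.4²) = 6.681 (perimeter = 2·32·6.681·sin(180°/32) = 41.91 mm); the cube at (12, -0.5) is not intersected at this z (z outside [10, 26]); Taking the union: only the r=8 sphere is present, so the union is just that shape — boundary = 41.91 mm. Overall, the cross-section is a single solid region. Total boundary length (outer) = 41.91 mm.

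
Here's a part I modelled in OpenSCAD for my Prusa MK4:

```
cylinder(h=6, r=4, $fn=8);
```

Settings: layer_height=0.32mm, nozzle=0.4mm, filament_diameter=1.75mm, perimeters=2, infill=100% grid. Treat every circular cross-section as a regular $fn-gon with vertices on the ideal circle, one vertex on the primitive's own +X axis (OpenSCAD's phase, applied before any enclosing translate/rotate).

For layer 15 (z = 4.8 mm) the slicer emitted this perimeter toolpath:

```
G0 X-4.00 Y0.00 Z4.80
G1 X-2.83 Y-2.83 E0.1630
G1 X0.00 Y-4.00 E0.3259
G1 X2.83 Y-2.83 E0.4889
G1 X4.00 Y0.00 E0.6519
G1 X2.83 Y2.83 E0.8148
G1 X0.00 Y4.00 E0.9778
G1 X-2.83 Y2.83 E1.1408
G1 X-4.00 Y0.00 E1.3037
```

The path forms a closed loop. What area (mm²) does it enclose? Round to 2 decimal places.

Apply the shoelace formula to the sequence of (X, Y) vertices; enclosed area = 45.28 mm².

45.28 mm²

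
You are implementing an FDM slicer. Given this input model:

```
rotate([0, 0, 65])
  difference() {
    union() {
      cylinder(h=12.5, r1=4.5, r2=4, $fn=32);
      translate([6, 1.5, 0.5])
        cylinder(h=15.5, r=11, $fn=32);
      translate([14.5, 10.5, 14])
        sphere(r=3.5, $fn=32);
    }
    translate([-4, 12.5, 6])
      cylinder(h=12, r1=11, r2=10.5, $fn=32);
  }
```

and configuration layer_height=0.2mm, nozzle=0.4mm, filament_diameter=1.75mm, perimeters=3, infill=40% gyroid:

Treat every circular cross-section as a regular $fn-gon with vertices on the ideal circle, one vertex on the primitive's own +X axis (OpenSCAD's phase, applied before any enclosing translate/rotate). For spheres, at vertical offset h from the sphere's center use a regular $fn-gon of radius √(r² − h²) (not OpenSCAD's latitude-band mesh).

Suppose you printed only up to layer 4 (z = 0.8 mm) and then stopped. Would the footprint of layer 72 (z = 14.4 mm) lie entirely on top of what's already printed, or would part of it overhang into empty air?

part overhangs

Compare the two slices. At z = 0.8: the cone contributes a regular 32-gon of circumradius 4.468 (interpolated between r1=4.5 and r2=4 at t=0.064) (area = (32/2)·4.468²·sin(360°/32) = 62.31 mm²); the r=11 cylinder at (6, 1.5) contributes a regular 32-gon of circumradius 11 (area = (32/2)·11.000²·sin(360°/32) = 377.69 mm²); the sphere at (14.5, 10.5) is not intersected at this z (|z−center|=13.200 > r=3.5); Taking the union: the cone lies entirely inside the r=11 cylinder at (6, 1.5), so the union is just the r=11 cylinder at (6, 1.5) — area = 377.69 mm²; the cone at (-4, 12.5) is absent (z outside [6, 18]); Subtracting the remaining from the first: none of the subtracted shapes is present at this height, so the result so far is unchanged — area = 377.69 mm²; (rotated 65° about Z; rotation is an isometry so areas/perimeters/island counts are preserved). At z = 14.4: the cone does not reach this height (z outside [0, 12.5]); the r=11 cylinder at (6, 1.5) contributes a regular 32-gon of circumradius 11 (area = (32/2)·11.000²·sin(360°/32) = 377.69 mm²); the r=3.5 sphere at (14.5, 10.5) contributes a regular 32-gon of circumradius √(3.5²−0.4²) = 3.477 (area = (32/2)·3.477²·sin(360°/32) = 37.74 mm²); Combining (union): the regions partially overlap — summed areas 415.43 mm² minus the doubly-counted overlap 8.47 mm² gives 406.96 mm² — area = 406.96 mm²; the cone at (-4, 12.5): at t=0.700 of its height the radius interpolates to r₁+(r₂−r₁)t = 10.650, giving a regular 32-gon of that circumradius (area = (32/2)·10.650²·sin(360°/32) = 354.04 mm²); Subtracting the remaining from the first: starting from that combined region (406.96 mm²), the cone at (-4, 12.5) partially overlaps it — only the 72.52 mm² overlap (of its 354.04 mm²) is removed, clipping the outline — area = 334.44 mm²; (rotated 65° about Z; rotation is an isometry so areas/perimeters/island counts are preserved). Checking containment: at z = 14.4 the cross-section extends beyond the z = 0.8 cross-section by about 29.27 mm².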